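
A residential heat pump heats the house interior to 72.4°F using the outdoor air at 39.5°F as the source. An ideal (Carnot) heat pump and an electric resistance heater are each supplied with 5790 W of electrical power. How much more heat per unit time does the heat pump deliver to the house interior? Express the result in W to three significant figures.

In absolute terms T_C = 277.32 K and T_H = 295.59 K, so ΔT = 18.28 K.
COP_Carnot = T_H/ΔT = 295.59/18.28 = 16.17.
The heat pump delivers Q̇_H = COP × Ẇ = 93640 W; the resistance heater delivers Ẇ = 5790 W.
Extra = (COP − 1)·Ẇ = 87850 W.

87800 W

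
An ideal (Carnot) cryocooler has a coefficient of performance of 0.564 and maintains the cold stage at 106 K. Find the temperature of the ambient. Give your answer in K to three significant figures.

COP_R = T_C/(T_H − T_C) gives T_H − T_C = T_C/COP.
With T_C = 106.00 K, T_H = 106.00 × (1 + 1/0.564) = 293.94 K.

294 K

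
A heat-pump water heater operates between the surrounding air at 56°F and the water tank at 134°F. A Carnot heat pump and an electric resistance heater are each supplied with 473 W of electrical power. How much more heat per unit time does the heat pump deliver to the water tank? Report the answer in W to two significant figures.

In absolute terms T_C = 286.48 K and T_H = 329.82 K, so ΔT = 43.33 K.
COP_Carnot = T_H/ΔT = 329.82/43.33 = 7.611.
The heat pump delivers Q̇_H = COP × Ẇ = 3600 W; the resistance heater delivers Ẇ = 473.0 W.
Extra = (COP − 1)·Ẇ = 3127 W.

3100 W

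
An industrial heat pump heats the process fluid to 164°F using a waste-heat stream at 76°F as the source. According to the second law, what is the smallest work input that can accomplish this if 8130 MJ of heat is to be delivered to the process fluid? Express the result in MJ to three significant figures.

1150 MJ

In absolute terms T_C = 297.59 K and T_H = 346.48 K, so ΔT = 48.89 K.
The reversible limit is COP_HP = T_H/ΔT = 7.087, so W_min = Q_H/COP = Q_H·ΔT/T_H.
W_min = 8130 × 48.89/346.48 = 1147 MJ.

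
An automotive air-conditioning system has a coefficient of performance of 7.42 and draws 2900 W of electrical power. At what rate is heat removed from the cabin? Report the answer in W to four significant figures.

21520 W

Q̇_C = COP × Ẇ = 7.42 × 2900 = 21520 W.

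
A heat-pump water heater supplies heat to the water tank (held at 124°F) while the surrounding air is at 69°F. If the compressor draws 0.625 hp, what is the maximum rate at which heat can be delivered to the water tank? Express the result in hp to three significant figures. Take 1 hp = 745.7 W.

In absolute terms T_C = 293.71 K and T_H = 324.26 K, so ΔT = 30.56 K.
COP_Carnot = T_H/ΔT = 324.26/30.56 = 10.61.
Q̇_max = COP_Carnot × Ẇ = 10.61 × 0.6250 hp = 6.633 hp.

6.63 hp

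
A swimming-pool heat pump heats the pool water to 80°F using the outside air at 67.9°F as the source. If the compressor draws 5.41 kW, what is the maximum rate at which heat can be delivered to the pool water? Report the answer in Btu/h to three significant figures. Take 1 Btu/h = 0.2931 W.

In absolute terms T_C = 293.09 K and T_H = 299.82 K, so ΔT = 6.722 K.
COP_Carnot = T_H/ΔT = 299.82/6.722 = 44.60.
Q̇_max = COP_Carnot × Ẇ = 44.60 × 5.410 kW = 241.3 kW = 823200 Btu/h.

823000 Btu/h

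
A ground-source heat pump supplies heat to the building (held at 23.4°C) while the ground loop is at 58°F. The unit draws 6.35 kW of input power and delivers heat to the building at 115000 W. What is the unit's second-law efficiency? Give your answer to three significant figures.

0.547

Converting, Q̇_H = 115000 W = 115.0 kW, so COP_actual = Q̇_H/Ẇ = 115.0/6.350 = 18.11.
In absolute terms T_C = 287.59 K and T_H = 296.55 K, so ΔT = 8.956 K.
COP_Carnot = T_H/ΔT = 296.55/8.956 = 33.11.
η_II = COP_actual/COP_Carnot = 18.11/33.11 = 0.5469.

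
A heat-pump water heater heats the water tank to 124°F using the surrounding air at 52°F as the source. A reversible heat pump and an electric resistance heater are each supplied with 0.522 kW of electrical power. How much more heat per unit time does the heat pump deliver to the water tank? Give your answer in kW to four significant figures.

3.710 kW

In absolute terms T_C = 284.26 K and T_H = 324.26 K, so ΔT = 40.00 K.
COP_Carnot = T_H/ΔT = 324.26/40.00 = 8.107.
The heat pump delivers Q̇_H = COP × Ẇ = 4.232 kW; the resistance heater delivers Ẇ = 0.5220 kW.
Extra = (COP − 1)·Ẇ = 3.710 kW.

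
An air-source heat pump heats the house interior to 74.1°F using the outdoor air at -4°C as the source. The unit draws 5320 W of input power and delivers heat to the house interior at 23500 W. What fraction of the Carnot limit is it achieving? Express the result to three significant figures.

COP_actual = Q̇_H/Ẇ = 23500/5320 = 4.417.
In absolute terms T_C = 269.15 K and T_H = 296.54 K, so ΔT = 27.39 K.
COP_Carnot = T_H/ΔT = 296.54/27.39 = 10.83.
η_II = COP_actual/COP_Carnot = 4.417/10.83 = 0.4080.

0.408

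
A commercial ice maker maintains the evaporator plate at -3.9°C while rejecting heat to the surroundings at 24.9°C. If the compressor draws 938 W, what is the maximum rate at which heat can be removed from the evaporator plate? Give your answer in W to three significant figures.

In absolute terms T_C = 269.25 K and T_H = 298.05 K, so ΔT = 28.80 K.
COP_Carnot = T_C/ΔT = 269.25/28.80 = 9.349.
Q̇_max = COP_Carnot × Ẇ = 9.349 × 938.0 W = 8769 W.

8770 W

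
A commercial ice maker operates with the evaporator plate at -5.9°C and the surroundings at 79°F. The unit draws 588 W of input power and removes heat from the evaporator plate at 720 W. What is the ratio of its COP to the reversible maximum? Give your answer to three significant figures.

COP_actual = Q̇_C/Ẇ = 720.0/588.0 = 1.224.
In absolute terms T_C = 267.25 K and T_H = 299.26 K, so ΔT = 32.01 K.
COP_Carnot = T_C/ΔT = 267.25/32.01 = 8.349.
η_II = COP_actual/COP_Carnot = 1.224/8.349 = 0.1467.

0.147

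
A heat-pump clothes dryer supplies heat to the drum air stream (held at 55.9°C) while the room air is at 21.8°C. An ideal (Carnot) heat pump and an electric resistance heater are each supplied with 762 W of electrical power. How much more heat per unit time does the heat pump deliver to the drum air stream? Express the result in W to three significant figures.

In absolute terms T_C = 294.95 K and T_H = 329.05 K, so ΔT = 34.10 K.
COP_Carnot = T_H/ΔT = 329.05/34.10 = 9.650.
The heat pump delivers Q̇_H = COP × Ẇ = 7353 W; the resistance heater delivers Ẇ = 762.0 W.
Extra = (COP − 1)·Ẇ = 6591 W.

6590 W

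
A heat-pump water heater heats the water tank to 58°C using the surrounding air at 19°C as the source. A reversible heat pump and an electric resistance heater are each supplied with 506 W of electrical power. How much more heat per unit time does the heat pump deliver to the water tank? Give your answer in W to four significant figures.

In absolute terms T_C = 292.15 K and T_H = 331.15 K, so ΔT = 39.00 K.
COP_Carnot = T_H/ΔT = 331.15/39.00 = 8.491.
The heat pump delivers Q̇_H = COP × Ẇ = 4296 W; the resistance heater delivers Ẇ = 506.0 W.
Extra = (COP − 1)·Ẇ = 3790 W.

3790 W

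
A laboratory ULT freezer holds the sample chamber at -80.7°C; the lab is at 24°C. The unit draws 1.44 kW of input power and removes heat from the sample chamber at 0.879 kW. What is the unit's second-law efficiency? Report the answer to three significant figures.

COP_actual = Q̇_C/Ẇ = 0.8790/1.440 = 0.6104.
In absolute terms T_C = 192.45 K and T_H = 297.15 K, so ΔT = 104.7 K.
COP_Carnot = T_C/ΔT = 192.45/104.7 = 1.838.
η_II = COP_actual/COP_Carnot = 0.6104/1.838 = 0.3321.

0.332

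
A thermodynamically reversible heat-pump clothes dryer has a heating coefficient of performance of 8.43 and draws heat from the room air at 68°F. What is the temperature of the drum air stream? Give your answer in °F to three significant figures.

139 °F

COP_HP = T_H/(T_H − T_C) rearranges to T_H = COP·T_C/(COP − 1).
With T_C = 293.15 K, T_H = 8.43 × 293.15/7.430 = 332.60 K.
Converting, 332.60 K = 139.02°F.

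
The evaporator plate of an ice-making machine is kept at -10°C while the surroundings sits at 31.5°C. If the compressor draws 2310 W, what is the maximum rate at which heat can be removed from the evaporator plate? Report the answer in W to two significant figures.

In absolute terms T_C = 263.15 K and T_H = 304.65 K, so ΔT = 41.50 K.
COP_Carnot = T_C/ΔT = 263.15/41.50 = 6.341.
Q̇_max = COP_Carnot × Ẇ = 6.341 × 2310 W = 14650 W.

15000 W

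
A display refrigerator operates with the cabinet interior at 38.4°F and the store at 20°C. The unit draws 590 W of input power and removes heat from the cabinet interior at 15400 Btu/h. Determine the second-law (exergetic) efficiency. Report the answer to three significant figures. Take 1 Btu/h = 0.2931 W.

Converting, Q̇_C = 15400 Btu/h = 4514 W, so COP_actual = Q̇_C/Ẇ = 4514/590.0 = 7.650.
In absolute terms T_C = 276.71 K and T_H = 293.15 K, so ΔT = 16.44 K.
COP_Carnot = T_C/ΔT = 276.71/16.44 = 16.83.
η_II = COP_actual/COP_Carnot = 7.650/16.83 = 0.4547.

0.455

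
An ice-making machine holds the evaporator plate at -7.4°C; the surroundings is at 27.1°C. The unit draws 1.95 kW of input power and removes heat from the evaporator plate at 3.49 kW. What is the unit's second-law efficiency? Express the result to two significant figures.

0.23

COP_actual = Q̇_C/Ẇ = 3.490/1.950 = 1.790.
In absolute terms T_C = 265.75 K and T_H = 300.25 K, so ΔT = 34.50 K.
COP_Carnot = T_C/ΔT = 265.75/34.50 = 7.703.
η_II = COP_actual/COP_Carnot = 1.790/7.703 = 0.2323.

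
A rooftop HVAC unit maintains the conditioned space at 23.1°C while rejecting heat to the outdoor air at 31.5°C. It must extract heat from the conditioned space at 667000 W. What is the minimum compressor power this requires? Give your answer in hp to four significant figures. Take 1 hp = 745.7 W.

25.36 hp

In absolute terms T_C = 296.25 K and T_H = 304.65 K, so ΔT = 8.400 K.
COP_Carnot = T_C/ΔT = 296.25/8.400 = 35.27.
Ẇ_min = Q̇/COP_Carnot = 667000/35.27 = 18910 W = 25.36 hp.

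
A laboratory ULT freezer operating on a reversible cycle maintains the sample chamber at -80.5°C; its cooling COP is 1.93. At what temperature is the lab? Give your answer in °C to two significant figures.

19 °C

COP_R = T_C/(T_H − T_C) gives T_H − T_C = T_C/COP.
With T_C = 192.65 K, T_H = 192.65 × (1 + 1/1.93) = 292.47 K.
Converting, 292.47 K = 19.32°C.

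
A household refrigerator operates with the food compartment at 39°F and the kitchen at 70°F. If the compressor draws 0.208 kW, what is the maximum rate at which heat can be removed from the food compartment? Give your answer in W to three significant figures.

In absolute terms T_C = 277.04 K and T_H = 294.26 K, so ΔT = 17.22 K.
COP_Carnot = T_C/ΔT = 277.04/17.22 = 16.09.
Q̇_max = COP_Carnot × Ẇ = 16.09 × 0.2080 kW = 3.346 kW = 3346 W.

3350 W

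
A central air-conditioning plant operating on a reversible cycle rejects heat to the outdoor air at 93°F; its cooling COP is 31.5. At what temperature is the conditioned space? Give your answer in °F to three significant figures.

For a Carnot refrigerator COP_R = T_C/(T_H − T_C), so T_C = COP·T_H/(1 + COP).
With T_H = 307.04 K, T_C = 31.5 × 307.04/32.50 = 297.59 K.
Converting, 297.59 K = 75.99°F.

76.0 °F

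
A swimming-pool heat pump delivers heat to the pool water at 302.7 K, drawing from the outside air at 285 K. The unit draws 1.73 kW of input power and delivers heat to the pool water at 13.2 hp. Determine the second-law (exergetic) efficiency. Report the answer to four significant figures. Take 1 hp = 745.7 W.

0.3327

Converting, Q̇_H = 13.20 hp = 9.843 kW, so COP_actual = Q̇_H/Ẇ = 9.843/1.730 = 5.690.
The reservoir spacing is ΔT = 302.7 − 285 = 17.70 K.
COP_Carnot = T_H/ΔT = 302.70/17.70 = 17.10.
η_II = COP_actual/COP_Carnot = 5.690/17.10 = 0.3327.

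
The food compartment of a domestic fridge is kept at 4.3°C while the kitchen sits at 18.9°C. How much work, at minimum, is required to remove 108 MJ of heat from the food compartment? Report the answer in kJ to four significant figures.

5683 kJ

In absolute terms T_C = 277.45 K and T_H = 292.05 K, so ΔT = 14.60 K.
The reversible limit is COP_R = T_C/ΔT = 19.00, so W_min = Q_C/COP = Q_C·ΔT/T_C.
W_min = 108.0 × 14.60/277.45 = 5.683 MJ = 5683 kJ.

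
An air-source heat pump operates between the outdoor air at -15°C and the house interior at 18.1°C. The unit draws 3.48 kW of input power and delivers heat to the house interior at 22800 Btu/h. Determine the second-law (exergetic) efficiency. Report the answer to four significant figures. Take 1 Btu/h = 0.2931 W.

0.2182

Converting, Q̇_H = 22800 Btu/h = 6.683 kW, so COP_actual = Q̇_H/Ẇ = 6.683/3.480 = 1.920.
In absolute terms T_C = 258.15 K and T_H = 291.25 K, so ΔT = 33.10 K.
COP_Carnot = T_H/ΔT = 291.25/33.10 = 8.799.
η_II = COP_actual/COP_Carnot = 1.920/8.799 = 0.2182.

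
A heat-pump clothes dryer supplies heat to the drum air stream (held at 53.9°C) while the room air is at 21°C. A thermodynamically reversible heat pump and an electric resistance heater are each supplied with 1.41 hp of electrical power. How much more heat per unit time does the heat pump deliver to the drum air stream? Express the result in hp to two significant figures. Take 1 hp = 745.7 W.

In absolute terms T_C = 294.15 K and T_H = 327.05 K, so ΔT = 32.90 K.
COP_Carnot = T_H/ΔT = 327.05/32.90 = 9.941.
The heat pump delivers Q̇_H = COP × Ẇ = 14.02 hp; the resistance heater delivers Ẇ = 1.410 hp.
Extra = (COP − 1)·Ẇ = 12.61 hp.

13 hp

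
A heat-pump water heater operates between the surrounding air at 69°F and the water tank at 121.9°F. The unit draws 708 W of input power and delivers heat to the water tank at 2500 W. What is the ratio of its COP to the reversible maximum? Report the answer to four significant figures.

COP_actual = Q̇_H/Ẇ = 2500/708.0 = 3.531.
In absolute terms T_C = 293.71 K and T_H = 323.09 K, so ΔT = 29.39 K.
COP_Carnot = T_H/ΔT = 323.09/29.39 = 10.99.
η_II = COP_actual/COP_Carnot = 3.531/10.99 = 0.3212.

0.3212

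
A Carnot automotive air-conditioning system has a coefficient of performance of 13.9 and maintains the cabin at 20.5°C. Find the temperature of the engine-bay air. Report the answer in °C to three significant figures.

COP_R = T_C/(T_H − T_C) gives T_H − T_C = T_C/COP.
With T_C = 293.65 K, T_H = 293.65 × (1 + 1/13.9) = 314.78 K.
Converting, 314.78 K = 41.63°C.

41.6 °C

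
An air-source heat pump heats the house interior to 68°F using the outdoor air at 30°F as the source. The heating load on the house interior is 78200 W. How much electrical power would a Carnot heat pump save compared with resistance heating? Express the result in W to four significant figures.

72570 W

In absolute terms T_C = 272.04 K and T_H = 293.15 K, so ΔT = 21.11 K.
COP_Carnot = T_H/ΔT = 293.15/21.11 = 13.89.
Resistance heating needs Ẇ_res = Q̇_H = 78200 W; the reversible heat pump needs only Ẇ_hp = Q̇_H/COP = 5632 W.
Saving = 78200 − 5632 = 72570 W.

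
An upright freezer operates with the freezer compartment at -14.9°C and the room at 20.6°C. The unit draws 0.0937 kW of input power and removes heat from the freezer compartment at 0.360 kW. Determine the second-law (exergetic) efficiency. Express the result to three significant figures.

COP_actual = Q̇_C/Ẇ = 0.3600/0.09370 = 3.842.
In absolute terms T_C = 258.25 K and T_H = 293.75 K, so ΔT = 35.50 K.
COP_Carnot = T_C/ΔT = 258.25/35.50 = 7.275.
η_II = COP_actual/COP_Carnot = 3.842/7.275 = 0.5281.

0.528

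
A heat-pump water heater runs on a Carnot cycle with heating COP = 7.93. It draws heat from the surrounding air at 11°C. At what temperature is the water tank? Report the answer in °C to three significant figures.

COP_HP = T_H/(T_H − T_C) rearranges to T_H = COP·T_C/(COP − 1).
With T_C = 284.15 K, T_H = 7.93 × 284.15/6.930 = 325.15 K.
Converting, 325.15 K = 52.00°C.

52.0 °C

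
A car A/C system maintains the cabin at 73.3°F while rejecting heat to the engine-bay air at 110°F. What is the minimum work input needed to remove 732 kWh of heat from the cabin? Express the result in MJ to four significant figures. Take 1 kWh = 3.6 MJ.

181.5 MJ

In absolute terms T_C = 296.09 K and T_H = 316.48 K, so ΔT = 20.39 K.
The reversible limit is COP_R = T_C/ΔT = 14.52, so W_min = Q_C/COP = Q_C·ΔT/T_C.
W_min = 732.0 × 20.39/296.09 = 50.41 kWh = 181.5 MJ.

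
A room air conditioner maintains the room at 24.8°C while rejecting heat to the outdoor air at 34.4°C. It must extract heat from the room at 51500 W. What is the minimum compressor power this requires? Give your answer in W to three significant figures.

1660 W

In absolute terms T_C = 297.95 K and T_H = 307.55 K, so ΔT = 9.600 K.
COP_Carnot = T_C/ΔT = 297.95/9.600 = 31.04.
Ẇ_min = Q̇/COP_Carnot = 51500/31.04 = 1659 W.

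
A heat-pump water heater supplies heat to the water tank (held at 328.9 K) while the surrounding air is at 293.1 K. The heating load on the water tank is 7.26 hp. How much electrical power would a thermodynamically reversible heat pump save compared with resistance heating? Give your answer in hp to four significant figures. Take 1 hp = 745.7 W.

6.470 hp

The reservoir spacing is ΔT = 328.9 − 293.1 = 35.80 K.
COP_Carnot = T_H/ΔT = 328.90/35.80 = 9.187.
Resistance heating needs Ẇ_res = Q̇_H = 7.260 hp; the reversible heat pump needs only Ẇ_hp = Q̇_H/COP = 0.7902 hp.
Saving = 7.260 − 0.7902 = 6.470 hp.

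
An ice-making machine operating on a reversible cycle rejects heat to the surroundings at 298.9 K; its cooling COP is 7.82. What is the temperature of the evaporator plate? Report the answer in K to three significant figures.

265 K

For a Carnot refrigerator COP_R = T_C/(T_H − T_C), so T_C = COP·T_H/(1 + COP).
With T_H = 298.90 K, T_C = 7.82 × 298.90/8.820 = 265.01 K.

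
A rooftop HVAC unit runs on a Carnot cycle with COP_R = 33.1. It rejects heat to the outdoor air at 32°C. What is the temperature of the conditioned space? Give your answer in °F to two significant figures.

73 °F

For a Carnot refrigerator COP_R = T_C/(T_H − T_C), so T_C = COP·T_H/(1 + COP).
With T_H = 305.15 K, T_C = 33.1 × 305.15/34.10 = 296.20 K.
Converting, 296.20 K = 73.49°F.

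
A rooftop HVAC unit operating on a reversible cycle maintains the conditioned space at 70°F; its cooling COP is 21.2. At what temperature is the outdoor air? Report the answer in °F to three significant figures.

95.0 °F

COP_R = T_C/(T_H − T_C) gives T_H − T_C = T_C/COP.
With T_C = 294.26 K, T_H = 294.26 × (1 + 1/21.2) = 308.14 K.
Converting, 308.14 K = 94.98°F.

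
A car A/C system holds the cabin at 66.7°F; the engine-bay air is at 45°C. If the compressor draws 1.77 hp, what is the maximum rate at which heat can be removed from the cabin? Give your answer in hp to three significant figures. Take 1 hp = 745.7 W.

20.1 hp

In absolute terms T_C = 292.43 K and T_H = 318.15 K, so ΔT = 25.72 K.
COP_Carnot = T_C/ΔT = 292.43/25.72 = 11.37.
Q̇_max = COP_Carnot × Ẇ = 11.37 × 1.770 hp = 20.12 hp.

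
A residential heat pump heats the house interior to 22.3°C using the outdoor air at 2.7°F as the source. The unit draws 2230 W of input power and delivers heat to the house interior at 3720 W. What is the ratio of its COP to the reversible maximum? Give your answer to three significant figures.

0.218

COP_actual = Q̇_H/Ẇ = 3720/2230 = 1.668.
In absolute terms T_C = 256.87 K and T_H = 295.45 K, so ΔT = 38.58 K.
COP_Carnot = T_H/ΔT = 295.45/38.58 = 7.659.
η_II = COP_actual/COP_Carnot = 1.668/7.659 = 0.2178.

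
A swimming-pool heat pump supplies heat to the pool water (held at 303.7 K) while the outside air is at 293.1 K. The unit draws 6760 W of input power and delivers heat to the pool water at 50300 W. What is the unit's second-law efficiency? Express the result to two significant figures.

0.26

COP_actual = Q̇_H/Ẇ = 50300/6760 = 7.441.
The reservoir spacing is ΔT = 303.7 − 293.1 = 10.60 K.
COP_Carnot = T_H/ΔT = 303.70/10.60 = 28.65.
η_II = COP_actual/COP_Carnot = 7.441/28.65 = 0.2597.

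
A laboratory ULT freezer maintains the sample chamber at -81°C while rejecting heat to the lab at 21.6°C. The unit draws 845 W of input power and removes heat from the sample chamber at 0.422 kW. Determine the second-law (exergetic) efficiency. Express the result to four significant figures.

0.2667

Converting, Q̇_C = 0.4220 kW = 422.0 W, so COP_actual = Q̇_C/Ẇ = 422.0/845.0 = 0.4994.
In absolute terms T_C = 192.15 K and T_H = 294.75 K, so ΔT = 102.6 K.
COP_Carnot = T_C/ΔT = 192.15/102.6 = 1.873.
η_II = COP_actual/COP_Carnot = 0.4994/1.873 = 0.2667.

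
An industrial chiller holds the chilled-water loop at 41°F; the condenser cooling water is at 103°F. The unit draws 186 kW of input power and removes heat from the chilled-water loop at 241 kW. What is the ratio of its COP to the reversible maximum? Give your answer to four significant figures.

COP_actual = Q̇_C/Ẇ = 241.0/186.0 = 1.296.
In absolute terms T_C = 278.15 K and T_H = 312.59 K, so ΔT = 34.44 K.
COP_Carnot = T_C/ΔT = 278.15/34.44 = 8.075.
η_II = COP_actual/COP_Carnot = 1.296/8.075 = 0.1605.

0.1605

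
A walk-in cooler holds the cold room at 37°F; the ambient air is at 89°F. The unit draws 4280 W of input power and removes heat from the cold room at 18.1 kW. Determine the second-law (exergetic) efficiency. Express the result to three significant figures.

Converting, Q̇_C = 18.10 kW = 18100 W, so COP_actual = Q̇_C/Ẇ = 18100/4280 = 4.229.
In absolute terms T_C = 275.93 K and T_H = 304.82 K, so ΔT = 28.89 K.
COP_Carnot = T_C/ΔT = 275.93/28.89 = 9.551.
η_II = COP_actual/COP_Carnot = 4.229/9.551 = 0.4428.

0.443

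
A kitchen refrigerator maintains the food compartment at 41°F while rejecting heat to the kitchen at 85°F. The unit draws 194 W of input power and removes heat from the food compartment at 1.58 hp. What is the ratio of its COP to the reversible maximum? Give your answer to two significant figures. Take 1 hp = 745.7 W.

0.53

Converting, Q̇_C = 1.580 hp = 1178 W, so COP_actual = Q̇_C/Ẇ = 1178/194.0 = 6.073.
In absolute terms T_C = 278.15 K and T_H = 302.59 K, so ΔT = 24.44 K.
COP_Carnot = T_C/ΔT = 278.15/24.44 = 11.38.
η_II = COP_actual/COP_Carnot = 6.073/11.38 = 0.5337.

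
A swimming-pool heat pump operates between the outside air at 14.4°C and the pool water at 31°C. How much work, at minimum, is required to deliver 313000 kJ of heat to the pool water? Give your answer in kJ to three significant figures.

In absolute terms T_C = 287.55 K and T_H = 304.15 K, so ΔT = 16.60 K.
The reversible limit is COP_HP = T_H/ΔT = 18.32, so W_min = Q_H/COP = Q_H·ΔT/T_H.
W_min = 313000 × 16.60/304.15 = 17080 kJ.

17100 kJ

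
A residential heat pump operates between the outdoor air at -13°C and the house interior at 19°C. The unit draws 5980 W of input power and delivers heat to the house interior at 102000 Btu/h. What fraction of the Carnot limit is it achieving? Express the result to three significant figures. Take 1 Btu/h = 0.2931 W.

0.548

Converting, Q̇_H = 102000 Btu/h = 29900 W, so COP_actual = Q̇_H/Ẇ = 29900/5980 = 4.999.
In absolute terms T_C = 260.15 K and T_H = 292.15 K, so ΔT = 32.00 K.
COP_Carnot = T_H/ΔT = 292.15/32.00 = 9.130.
η_II = COP_actual/COP_Carnot = 4.999/9.130 = 0.5476.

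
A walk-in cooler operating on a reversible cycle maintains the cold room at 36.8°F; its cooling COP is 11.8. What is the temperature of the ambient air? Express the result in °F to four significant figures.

COP_R = T_C/(T_H − T_C) gives T_H − T_C = T_C/COP.
With T_C = 275.82 K, T_H = 275.82 × (1 + 1/11.8) = 299.19 K.
Converting, 299.19 K = 78.87°F.

78.87 °F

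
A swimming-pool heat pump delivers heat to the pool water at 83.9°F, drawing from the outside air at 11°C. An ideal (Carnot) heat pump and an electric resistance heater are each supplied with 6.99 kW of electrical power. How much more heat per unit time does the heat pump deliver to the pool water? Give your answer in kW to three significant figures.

111 kW

In absolute terms T_C = 284.15 K and T_H = 301.98 K, so ΔT = 17.83 K.
COP_Carnot = T_H/ΔT = 301.98/17.83 = 16.93.
The heat pump delivers Q̇_H = COP × Ẇ = 118.4 kW; the resistance heater delivers Ẇ = 6.990 kW.
Extra = (COP − 1)·Ẇ = 111.4 kW.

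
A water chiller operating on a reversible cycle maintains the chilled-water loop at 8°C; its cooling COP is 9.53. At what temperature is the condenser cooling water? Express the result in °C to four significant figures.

COP_R = T_C/(T_H − T_C) gives T_H − T_C = T_C/COP.
With T_C = 281.15 K, T_H = 281.15 × (1 + 1/9.53) = 310.65 K.
Converting, 310.65 K = 37.50°C.

37.50 °C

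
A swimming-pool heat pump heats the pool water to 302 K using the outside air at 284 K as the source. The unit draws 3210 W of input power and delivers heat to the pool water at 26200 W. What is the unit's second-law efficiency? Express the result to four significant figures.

0.4865

COP_actual = Q̇_H/Ẇ = 26200/3210 = 8.162.
The reservoir spacing is ΔT = 302 − 284 = 18.00 K.
COP_Carnot = T_H/ΔT = 302.00/18.00 = 16.78.
η_II = COP_actual/COP_Carnot = 8.162/16.78 = 0.4865.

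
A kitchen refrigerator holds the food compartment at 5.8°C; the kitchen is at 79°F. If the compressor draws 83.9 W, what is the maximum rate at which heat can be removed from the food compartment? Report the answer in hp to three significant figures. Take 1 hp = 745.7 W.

In absolute terms T_C = 278.95 K and T_H = 299.26 K, so ΔT = 20.31 K.
COP_Carnot = T_C/ΔT = 278.95/20.31 = 13.73.
Q̇_max = COP_Carnot × Ẇ = 13.73 × 83.90 W = 1152 W = 1.545 hp.

1.55 hp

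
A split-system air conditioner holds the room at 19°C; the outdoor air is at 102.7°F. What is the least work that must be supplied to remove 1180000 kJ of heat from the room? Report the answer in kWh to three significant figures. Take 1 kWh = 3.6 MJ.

In absolute terms T_C = 292.15 K and T_H = 312.43 K, so ΔT = 20.28 K.
The reversible limit is COP_R = T_C/ΔT = 14.41, so W_min = Q_C/COP = Q_C·ΔT/T_C.
W_min = 1180000 × 20.28/292.15 = 81900 kJ = 22.75 kWh.

22.8 kWh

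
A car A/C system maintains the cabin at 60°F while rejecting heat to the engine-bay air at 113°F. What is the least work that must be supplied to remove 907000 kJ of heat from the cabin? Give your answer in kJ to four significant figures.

In absolute terms T_C = 288.71 K and T_H = 318.15 K, so ΔT = 29.44 K.
The reversible limit is COP_R = T_C/ΔT = 9.805, so W_min = Q_C/COP = Q_C·ΔT/T_C.
W_min = 907000 × 29.44/288.71 = 92500 kJ.

92500 kJ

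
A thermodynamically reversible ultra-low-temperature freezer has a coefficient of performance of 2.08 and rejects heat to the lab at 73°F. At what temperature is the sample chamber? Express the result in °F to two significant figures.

For a Carnot refrigerator COP_R = T_C/(T_H − T_C), so T_C = COP·T_H/(1 + COP).
With T_H = 295.93 K, T_C = 2.08 × 295.93/3.080 = 199.85 K.
Converting, 199.85 K = -99.94°F.

-100 °F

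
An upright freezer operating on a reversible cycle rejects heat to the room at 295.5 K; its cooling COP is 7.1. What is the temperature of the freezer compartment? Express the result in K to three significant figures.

259 K

For a Carnot refrigerator COP_R = T_C/(T_H − T_C), so T_C = COP·T_H/(1 + COP).
With T_H = 295.50 K, T_C = 7.1 × 295.50/8.100 = 259.02 K.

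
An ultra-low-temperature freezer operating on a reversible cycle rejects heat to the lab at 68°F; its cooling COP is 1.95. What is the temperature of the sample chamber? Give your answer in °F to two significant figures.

-110 °F

For a Carnot refrigerator COP_R = T_C/(T_H − T_C), so T_C = COP·T_H/(1 + COP).
With T_H = 293.15 K, T_C = 1.95 × 293.15/2.950 = 193.78 K.
Converting, 193.78 K = -110.87°F.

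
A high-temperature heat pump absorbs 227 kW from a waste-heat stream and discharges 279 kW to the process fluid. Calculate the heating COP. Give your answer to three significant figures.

The first law gives Q̇_H = Q̇_C + Ẇ, so the three rates are Q̇_C = 227.0, Q̇_H = 279.0, Ẇ = 52.00 kW.
COP_HP = Q̇_H/Ẇ = 279.0/52.00 = 5.365.

5.37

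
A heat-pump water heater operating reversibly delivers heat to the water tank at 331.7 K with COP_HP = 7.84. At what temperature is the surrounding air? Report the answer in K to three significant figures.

289 K

COP_HP = T_H/(T_H − T_C) gives T_H − T_C = T_H/COP.
With T_H = 331.70 K, T_C = 331.70 × (1 − 1/7.84) = 289.39 K.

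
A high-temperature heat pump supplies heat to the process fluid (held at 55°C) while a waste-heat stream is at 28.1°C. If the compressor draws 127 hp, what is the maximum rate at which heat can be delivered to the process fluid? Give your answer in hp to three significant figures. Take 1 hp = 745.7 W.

1550 hp

In absolute terms T_C = 301.25 K and T_H = 328.15 K, so ΔT = 26.90 K.
COP_Carnot = T_H/ΔT = 328.15/26.90 = 12.20.
Q̇_max = COP_Carnot × Ẇ = 12.20 × 127.0 hp = 1549 hp.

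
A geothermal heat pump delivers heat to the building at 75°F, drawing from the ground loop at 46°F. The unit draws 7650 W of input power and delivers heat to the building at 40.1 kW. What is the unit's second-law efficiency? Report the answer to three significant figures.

Converting, Q̇_H = 40.10 kW = 40100 W, so COP_actual = Q̇_H/Ẇ = 40100/7650 = 5.242.
In absolute terms T_C = 280.93 K and T_H = 297.04 K, so ΔT = 16.11 K.
COP_Carnot = T_H/ΔT = 297.04/16.11 = 18.44.
η_II = COP_actual/COP_Carnot = 5.242/18.44 = 0.2843.

0.284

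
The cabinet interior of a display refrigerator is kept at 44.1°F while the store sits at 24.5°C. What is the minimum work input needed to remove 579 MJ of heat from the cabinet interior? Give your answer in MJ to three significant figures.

In absolute terms T_C = 279.87 K and T_H = 297.65 K, so ΔT = 17.78 K.
The reversible limit is COP_R = T_C/ΔT = 15.74, so W_min = Q_C/COP = Q_C·ΔT/T_C.
W_min = 579.0 × 17.78/279.87 = 36.78 MJ.

36.8 MJ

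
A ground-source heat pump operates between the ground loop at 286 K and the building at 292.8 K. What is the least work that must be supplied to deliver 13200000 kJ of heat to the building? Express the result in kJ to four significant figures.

306600 kJ

The reservoir spacing is ΔT = 292.8 − 286 = 6.800 K.
The reversible limit is COP_HP = T_H/ΔT = 43.06, so W_min = Q_H/COP = Q_H·ΔT/T_H.
W_min = 13200000 × 6.800/292.80 = 306600 kJ.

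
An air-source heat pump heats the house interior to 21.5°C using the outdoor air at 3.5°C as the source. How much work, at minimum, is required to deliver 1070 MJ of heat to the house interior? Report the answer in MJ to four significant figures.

65.37 MJ

In absolute terms T_C = 276.65 K and T_H = 294.65 K, so ΔT = 18.00 K.
The reversible limit is COP_HP = T_H/ΔT = 16.37, so W_min = Q_H/COP = Q_H·ΔT/T_H.
W_min = 1070 × 18.00/294.65 = 65.37 MJ.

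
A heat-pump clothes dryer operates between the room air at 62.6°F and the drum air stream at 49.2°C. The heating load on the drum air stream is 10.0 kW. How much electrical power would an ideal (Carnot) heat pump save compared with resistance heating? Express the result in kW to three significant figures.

In absolute terms T_C = 290.15 K and T_H = 322.35 K, so ΔT = 32.20 K.
COP_Carnot = T_H/ΔT = 322.35/32.20 = 10.01.
Resistance heating needs Ẇ_res = Q̇_H = 10.00 kW; the reversible heat pump needs only Ẇ_hp = Q̇_H/COP = 0.9989 kW.
Saving = 10.00 − 0.9989 = 9.001 kW.

9.00 kW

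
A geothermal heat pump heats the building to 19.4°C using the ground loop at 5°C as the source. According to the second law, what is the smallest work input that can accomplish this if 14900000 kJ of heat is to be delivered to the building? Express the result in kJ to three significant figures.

In absolute terms T_C = 278.15 K and T_H = 292.55 K, so ΔT = 14.40 K.
The reversible limit is COP_HP = T_H/ΔT = 20.32, so W_min = Q_H/COP = Q_H·ΔT/T_H.
W_min = 14900000 × 14.40/292.55 = 733400 kJ.

733000 kJ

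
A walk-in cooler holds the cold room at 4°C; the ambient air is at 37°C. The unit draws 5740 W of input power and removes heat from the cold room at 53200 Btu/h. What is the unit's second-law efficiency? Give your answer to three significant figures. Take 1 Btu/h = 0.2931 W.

Converting, Q̇_C = 53200 Btu/h = 15590 W, so COP_actual = Q̇_C/Ẇ = 15590/5740 = 2.717.
In absolute terms T_C = 277.15 K and T_H = 310.15 K, so ΔT = 33.00 K.
COP_Carnot = T_C/ΔT = 277.15/33.00 = 8.398.
η_II = COP_actual/COP_Carnot = 2.717/8.398 = 0.3235.

0.323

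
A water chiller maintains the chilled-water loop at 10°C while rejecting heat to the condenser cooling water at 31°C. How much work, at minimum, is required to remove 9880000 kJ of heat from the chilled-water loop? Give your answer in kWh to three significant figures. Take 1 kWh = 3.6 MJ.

In absolute terms T_C = 283.15 K and T_H = 304.15 K, so ΔT = 21.00 K.
The reversible limit is COP_R = T_C/ΔT = 13.48, so W_min = Q_C/COP = Q_C·ΔT/T_C.
W_min = 9880000 × 21.00/283.15 = 732800 kJ = 203.5 kWh.

204 kWh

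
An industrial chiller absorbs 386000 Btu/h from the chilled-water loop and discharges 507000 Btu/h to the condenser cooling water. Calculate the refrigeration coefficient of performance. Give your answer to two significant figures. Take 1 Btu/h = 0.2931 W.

3.2

The first law gives Q̇_H = Q̇_C + Ẇ, so the three rates are Q̇_C = 386000, Q̇_H = 507000, Ẇ = 121000 Btu/h.
COP_R = Q̇_C/Ẇ = 386000/121000 = 3.190.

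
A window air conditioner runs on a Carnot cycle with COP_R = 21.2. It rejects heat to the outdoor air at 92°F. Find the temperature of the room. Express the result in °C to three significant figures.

For a Carnot refrigerator COP_R = T_C/(T_H − T_C), so T_C = COP·T_H/(1 + COP).
With T_H = 306.48 K, T_C = 21.2 × 306.48/22.20 = 292.68 K.
Converting, 292.68 K = 19.53°C.

19.5 °C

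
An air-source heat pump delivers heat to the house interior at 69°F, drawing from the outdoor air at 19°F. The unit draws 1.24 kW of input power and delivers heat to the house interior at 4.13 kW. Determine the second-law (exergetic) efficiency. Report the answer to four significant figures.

COP_actual = Q̇_H/Ẇ = 4.130/1.240 = 3.331.
In absolute terms T_C = 265.93 K and T_H = 293.71 K, so ΔT = 27.78 K.
COP_Carnot = T_H/ΔT = 293.71/27.78 = 10.57.
η_II = COP_actual/COP_Carnot = 3.331/10.57 = 0.3150.

0.3150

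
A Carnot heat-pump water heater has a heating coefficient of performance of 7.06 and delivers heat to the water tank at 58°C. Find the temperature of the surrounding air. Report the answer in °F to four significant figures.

COP_HP = T_H/(T_H − T_C) gives T_H − T_C = T_H/COP.
With T_H = 331.15 K, T_C = 331.15 × (1 − 1/7.06) = 284.24 K.
Converting, 284.24 K = 51.97°F.

51.97 °F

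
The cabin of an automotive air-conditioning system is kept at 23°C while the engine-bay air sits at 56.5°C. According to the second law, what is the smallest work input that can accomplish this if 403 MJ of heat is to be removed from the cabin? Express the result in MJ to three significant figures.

In absolute terms T_C = 296.15 K and T_H = 329.65 K, so ΔT = 33.50 K.
The reversible limit is COP_R = T_C/ΔT = 8.840, so W_min = Q_C/COP = Q_C·ΔT/T_C.
W_min = 403.0 × 33.50/296.15 = 45.59 MJ.

45.6 MJ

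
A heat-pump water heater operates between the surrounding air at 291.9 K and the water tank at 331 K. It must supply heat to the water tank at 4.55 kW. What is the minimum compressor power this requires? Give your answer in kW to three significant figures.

0.537 kW

The reservoir spacing is ΔT = 331 − 291.9 = 39.10 K.
COP_Carnot = T_H/ΔT = 331.00/39.10 = 8.465.
Ẇ_min = Q̇/COP_Carnot = 4.550/8.465 = 0.5375 kW.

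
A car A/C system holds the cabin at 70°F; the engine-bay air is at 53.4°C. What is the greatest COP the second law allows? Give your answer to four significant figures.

In absolute terms T_C = 294.26 K and T_H = 326.55 K, so ΔT = 32.29 K.
For a reversible cycle, COP_Carnot = T_C/ΔT = 294.26/32.29 = 9.113.

9.113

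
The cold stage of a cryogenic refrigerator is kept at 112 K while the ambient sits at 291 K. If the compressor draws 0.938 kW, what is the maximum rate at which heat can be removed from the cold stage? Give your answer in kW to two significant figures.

The reservoir spacing is ΔT = 291 − 112 = 179.0 K.
COP_Carnot = T_C/ΔT = 112.00/179.0 = 0.6257.
Q̇_max = COP_Carnot × Ẇ = 0.6257 × 0.9380 kW = 0.5869 kW.

0.59 kW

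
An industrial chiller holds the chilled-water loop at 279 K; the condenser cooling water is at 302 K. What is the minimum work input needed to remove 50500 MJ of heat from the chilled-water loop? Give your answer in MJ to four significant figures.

4163 MJ

The reservoir spacing is ΔT = 302 − 279 = 23.00 K.
The reversible limit is COP_R = T_C/ΔT = 12.13, so W_min = Q_C/COP = Q_C·ΔT/T_C.
W_min = 50500 × 23.00/279.00 = 4163 MJ.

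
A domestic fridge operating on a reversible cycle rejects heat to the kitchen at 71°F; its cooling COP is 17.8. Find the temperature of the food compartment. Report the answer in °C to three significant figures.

For a Carnot refrigerator COP_R = T_C/(T_H − T_C), so T_C = COP·T_H/(1 + COP).
With T_H = 294.82 K, T_C = 17.8 × 294.82/18.80 = 279.13 K.
Converting, 279.13 K = 5.98°C.

5.98 °C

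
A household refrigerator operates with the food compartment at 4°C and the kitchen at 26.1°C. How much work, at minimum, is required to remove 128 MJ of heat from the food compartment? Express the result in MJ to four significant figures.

In absolute terms T_C = 277.15 K and T_H = 299.25 K, so ΔT = 22.10 K.
The reversible limit is COP_R = T_C/ΔT = 12.54, so W_min = Q_C/COP = Q_C·ΔT/T_C.
W_min = 128.0 × 22.10/277.15 = 10.21 MJ.

10.21 MJ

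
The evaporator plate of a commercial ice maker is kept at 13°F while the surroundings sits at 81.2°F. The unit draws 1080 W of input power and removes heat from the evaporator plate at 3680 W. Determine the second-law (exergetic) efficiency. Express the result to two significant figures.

0.49

COP_actual = Q̇_C/Ẇ = 3680/1080 = 3.407.
In absolute terms T_C = 262.59 K and T_H = 300.48 K, so ΔT = 37.89 K.
COP_Carnot = T_C/ΔT = 262.59/37.89 = 6.931.
η_II = COP_actual/COP_Carnot = 3.407/6.931 = 0.4916.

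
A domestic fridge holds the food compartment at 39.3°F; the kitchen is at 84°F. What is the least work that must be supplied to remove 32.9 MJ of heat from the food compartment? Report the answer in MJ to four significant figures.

In absolute terms T_C = 277.21 K and T_H = 302.04 K, so ΔT = 24.83 K.
The reversible limit is COP_R = T_C/ΔT = 11.16, so W_min = Q_C/COP = Q_C·ΔT/T_C.
W_min = 32.90 × 24.83/277.21 = 2.947 MJ.

2.947 MJ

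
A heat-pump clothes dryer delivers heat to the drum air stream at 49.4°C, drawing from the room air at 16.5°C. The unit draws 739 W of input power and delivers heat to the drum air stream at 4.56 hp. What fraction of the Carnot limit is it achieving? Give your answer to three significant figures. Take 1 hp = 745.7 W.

0.469

Converting, Q̇_H = 4.560 hp = 3400 W, so COP_actual = Q̇_H/Ẇ = 3400/739.0 = 4.601.
In absolute terms T_C = 289.65 K and T_H = 322.55 K, so ΔT = 32.90 K.
COP_Carnot = T_H/ΔT = 322.55/32.90 = 9.804.
η_II = COP_actual/COP_Carnot = 4.601/9.804 = 0.4693.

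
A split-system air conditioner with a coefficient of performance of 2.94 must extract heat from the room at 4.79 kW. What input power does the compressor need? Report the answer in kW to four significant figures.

1.629 kW

Ẇ = Q̇_C/COP = 4.790/2.94 = 1.629 kW.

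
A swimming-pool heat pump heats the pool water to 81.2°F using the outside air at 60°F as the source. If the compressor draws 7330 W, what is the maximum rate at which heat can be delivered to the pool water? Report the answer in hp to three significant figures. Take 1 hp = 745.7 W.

In absolute terms T_C = 288.71 K and T_H = 300.48 K, so ΔT = 11.78 K.
COP_Carnot = T_H/ΔT = 300.48/11.78 = 25.51.
Q̇_max = COP_Carnot × Ẇ = 25.51 × 7330 W = 187000 W = 250.8 hp.

251 hp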